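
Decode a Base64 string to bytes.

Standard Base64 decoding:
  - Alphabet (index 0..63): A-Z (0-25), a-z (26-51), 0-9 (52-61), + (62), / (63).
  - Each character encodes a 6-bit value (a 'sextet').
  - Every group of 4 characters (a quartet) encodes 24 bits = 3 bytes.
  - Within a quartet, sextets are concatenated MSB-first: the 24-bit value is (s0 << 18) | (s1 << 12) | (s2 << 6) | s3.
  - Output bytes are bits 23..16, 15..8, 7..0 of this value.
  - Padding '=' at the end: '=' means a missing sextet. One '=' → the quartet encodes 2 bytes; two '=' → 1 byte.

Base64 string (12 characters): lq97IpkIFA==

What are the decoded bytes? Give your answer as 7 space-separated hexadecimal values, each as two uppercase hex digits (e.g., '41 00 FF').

Answer: 96 AF 7B 22 99 08 14

Derivation:
After char 0 ('l'=37): chars_in_quartet=1 acc=0x25 bytes_emitted=0
After char 1 ('q'=42): chars_in_quartet=2 acc=0x96A bytes_emitted=0
After char 2 ('9'=61): chars_in_quartet=3 acc=0x25ABD bytes_emitted=0
After char 3 ('7'=59): chars_in_quartet=4 acc=0x96AF7B -> emit 96 AF 7B, reset; bytes_emitted=3
After char 4 ('I'=8): chars_in_quartet=1 acc=0x8 bytes_emitted=3
After char 5 ('p'=41): chars_in_quartet=2 acc=0x229 bytes_emitted=3
After char 6 ('k'=36): chars_in_quartet=3 acc=0x8A64 bytes_emitted=3
After char 7 ('I'=8): chars_in_quartet=4 acc=0x229908 -> emit 22 99 08, reset; bytes_emitted=6
After char 8 ('F'=5): chars_in_quartet=1 acc=0x5 bytes_emitted=6
After char 9 ('A'=0): chars_in_quartet=2 acc=0x140 bytes_emitted=6
Padding '==': partial quartet acc=0x140 -> emit 14; bytes_emitted=7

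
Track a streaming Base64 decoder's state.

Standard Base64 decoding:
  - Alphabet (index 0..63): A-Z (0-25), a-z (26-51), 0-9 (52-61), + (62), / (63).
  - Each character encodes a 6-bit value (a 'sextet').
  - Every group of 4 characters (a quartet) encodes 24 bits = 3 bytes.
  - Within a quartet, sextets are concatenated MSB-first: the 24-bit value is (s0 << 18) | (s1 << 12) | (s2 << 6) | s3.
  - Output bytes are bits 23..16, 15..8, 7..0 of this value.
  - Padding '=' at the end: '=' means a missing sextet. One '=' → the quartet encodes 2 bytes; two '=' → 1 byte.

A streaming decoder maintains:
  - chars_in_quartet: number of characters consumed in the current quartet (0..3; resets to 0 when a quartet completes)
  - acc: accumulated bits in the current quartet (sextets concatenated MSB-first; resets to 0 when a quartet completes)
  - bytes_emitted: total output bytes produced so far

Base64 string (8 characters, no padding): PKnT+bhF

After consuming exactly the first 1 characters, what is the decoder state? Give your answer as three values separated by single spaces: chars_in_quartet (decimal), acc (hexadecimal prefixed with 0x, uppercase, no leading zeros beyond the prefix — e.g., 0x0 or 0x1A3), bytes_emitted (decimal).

Answer: 1 0xF 0

Derivation:
After char 0 ('P'=15): chars_in_quartet=1 acc=0xF bytes_emitted=0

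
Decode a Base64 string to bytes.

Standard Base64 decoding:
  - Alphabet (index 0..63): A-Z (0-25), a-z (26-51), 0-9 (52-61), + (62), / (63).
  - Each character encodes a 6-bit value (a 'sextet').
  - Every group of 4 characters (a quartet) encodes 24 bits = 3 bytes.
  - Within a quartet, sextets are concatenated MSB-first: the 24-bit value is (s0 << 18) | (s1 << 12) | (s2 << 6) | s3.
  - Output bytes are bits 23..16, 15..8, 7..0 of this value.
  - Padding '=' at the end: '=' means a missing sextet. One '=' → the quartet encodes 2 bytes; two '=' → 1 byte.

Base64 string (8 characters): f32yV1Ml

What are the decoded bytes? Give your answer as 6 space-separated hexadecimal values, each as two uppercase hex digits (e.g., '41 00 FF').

Answer: 7F 7D B2 57 53 25

Derivation:
After char 0 ('f'=31): chars_in_quartet=1 acc=0x1F bytes_emitted=0
After char 1 ('3'=55): chars_in_quartet=2 acc=0x7F7 bytes_emitted=0
After char 2 ('2'=54): chars_in_quartet=3 acc=0x1FDF6 bytes_emitted=0
After char 3 ('y'=50): chars_in_quartet=4 acc=0x7F7DB2 -> emit 7F 7D B2, reset; bytes_emitted=3
After char 4 ('V'=21): chars_in_quartet=1 acc=0x15 bytes_emitted=3
After char 5 ('1'=53): chars_in_quartet=2 acc=0x575 bytes_emitted=3
After char 6 ('M'=12): chars_in_quartet=3 acc=0x15D4C bytes_emitted=3
After char 7 ('l'=37): chars_in_quartet=4 acc=0x575325 -> emit 57 53 25, reset; bytes_emitted=6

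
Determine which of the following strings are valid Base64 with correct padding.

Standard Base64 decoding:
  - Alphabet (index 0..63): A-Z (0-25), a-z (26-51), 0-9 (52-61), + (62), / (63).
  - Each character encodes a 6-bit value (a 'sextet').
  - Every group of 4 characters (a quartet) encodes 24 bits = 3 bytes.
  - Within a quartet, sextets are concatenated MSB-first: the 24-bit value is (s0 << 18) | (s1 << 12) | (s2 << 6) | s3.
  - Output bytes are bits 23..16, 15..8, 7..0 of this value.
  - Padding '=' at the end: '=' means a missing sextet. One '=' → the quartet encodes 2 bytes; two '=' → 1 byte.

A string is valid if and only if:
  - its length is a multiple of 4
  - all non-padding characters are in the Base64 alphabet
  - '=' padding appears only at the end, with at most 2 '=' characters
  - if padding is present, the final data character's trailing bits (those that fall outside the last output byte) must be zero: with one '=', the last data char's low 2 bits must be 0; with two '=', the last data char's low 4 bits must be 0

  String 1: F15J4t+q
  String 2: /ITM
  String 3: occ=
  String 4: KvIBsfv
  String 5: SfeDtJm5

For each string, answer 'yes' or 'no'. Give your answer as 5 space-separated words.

Answer: yes yes yes no yes

Derivation:
String 1: 'F15J4t+q' → valid
String 2: '/ITM' → valid
String 3: 'occ=' → valid
String 4: 'KvIBsfv' → invalid (len=7 not mult of 4)
String 5: 'SfeDtJm5' → valid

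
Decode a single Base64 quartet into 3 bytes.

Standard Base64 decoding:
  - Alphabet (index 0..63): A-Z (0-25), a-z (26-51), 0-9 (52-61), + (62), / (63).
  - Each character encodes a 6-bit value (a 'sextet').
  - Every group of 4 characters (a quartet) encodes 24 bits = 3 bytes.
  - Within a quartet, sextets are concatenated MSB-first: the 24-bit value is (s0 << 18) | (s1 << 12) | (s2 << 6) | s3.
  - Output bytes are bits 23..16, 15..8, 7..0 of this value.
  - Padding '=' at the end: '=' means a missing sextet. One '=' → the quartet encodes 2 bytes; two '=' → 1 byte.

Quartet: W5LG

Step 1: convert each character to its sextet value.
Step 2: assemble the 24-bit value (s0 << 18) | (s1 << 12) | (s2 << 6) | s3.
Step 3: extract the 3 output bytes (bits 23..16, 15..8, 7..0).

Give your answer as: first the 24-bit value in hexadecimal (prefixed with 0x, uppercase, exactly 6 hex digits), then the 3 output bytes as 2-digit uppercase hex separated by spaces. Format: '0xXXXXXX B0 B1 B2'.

Answer: 0x5B92C6 5B 92 C6

Derivation:
Sextets: W=22, 5=57, L=11, G=6
24-bit: (22<<18) | (57<<12) | (11<<6) | 6
      = 0x580000 | 0x039000 | 0x0002C0 | 0x000006
      = 0x5B92C6
Bytes: (v>>16)&0xFF=5B, (v>>8)&0xFF=92, v&0xFF=C6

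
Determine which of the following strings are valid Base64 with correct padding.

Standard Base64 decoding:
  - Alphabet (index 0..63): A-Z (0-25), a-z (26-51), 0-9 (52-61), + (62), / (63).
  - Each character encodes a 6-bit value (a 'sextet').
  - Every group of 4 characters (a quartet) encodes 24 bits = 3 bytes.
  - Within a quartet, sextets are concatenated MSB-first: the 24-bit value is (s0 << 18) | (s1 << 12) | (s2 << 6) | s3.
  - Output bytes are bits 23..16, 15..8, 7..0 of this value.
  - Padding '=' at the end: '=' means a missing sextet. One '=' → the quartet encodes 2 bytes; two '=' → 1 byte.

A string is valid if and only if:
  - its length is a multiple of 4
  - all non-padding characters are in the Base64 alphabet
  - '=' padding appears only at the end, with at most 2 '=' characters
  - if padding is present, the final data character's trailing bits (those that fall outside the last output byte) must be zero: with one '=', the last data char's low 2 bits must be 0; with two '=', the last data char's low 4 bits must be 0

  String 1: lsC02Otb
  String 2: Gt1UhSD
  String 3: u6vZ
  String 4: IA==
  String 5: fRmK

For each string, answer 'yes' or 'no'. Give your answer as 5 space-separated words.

Answer: yes no yes yes yes

Derivation:
String 1: 'lsC02Otb' → valid
String 2: 'Gt1UhSD' → invalid (len=7 not mult of 4)
String 3: 'u6vZ' → valid
String 4: 'IA==' → valid
String 5: 'fRmK' → valid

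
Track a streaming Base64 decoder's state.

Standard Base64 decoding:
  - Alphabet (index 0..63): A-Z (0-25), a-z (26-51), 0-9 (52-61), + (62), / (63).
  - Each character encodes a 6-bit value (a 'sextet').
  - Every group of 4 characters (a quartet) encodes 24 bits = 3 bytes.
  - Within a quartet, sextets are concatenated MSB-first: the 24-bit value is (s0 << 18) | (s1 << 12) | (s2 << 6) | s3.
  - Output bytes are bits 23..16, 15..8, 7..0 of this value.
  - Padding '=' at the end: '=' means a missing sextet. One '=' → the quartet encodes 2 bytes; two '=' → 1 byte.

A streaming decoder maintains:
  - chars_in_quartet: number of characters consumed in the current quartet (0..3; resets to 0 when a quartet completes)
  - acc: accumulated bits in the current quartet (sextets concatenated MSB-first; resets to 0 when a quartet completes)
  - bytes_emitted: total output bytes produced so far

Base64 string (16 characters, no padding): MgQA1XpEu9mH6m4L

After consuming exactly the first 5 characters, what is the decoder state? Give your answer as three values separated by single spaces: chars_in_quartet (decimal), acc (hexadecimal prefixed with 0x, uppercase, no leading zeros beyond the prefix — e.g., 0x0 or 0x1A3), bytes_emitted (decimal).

Answer: 1 0x35 3

Derivation:
After char 0 ('M'=12): chars_in_quartet=1 acc=0xC bytes_emitted=0
After char 1 ('g'=32): chars_in_quartet=2 acc=0x320 bytes_emitted=0
After char 2 ('Q'=16): chars_in_quartet=3 acc=0xC810 bytes_emitted=0
After char 3 ('A'=0): chars_in_quartet=4 acc=0x320400 -> emit 32 04 00, reset; bytes_emitted=3
After char 4 ('1'=53): chars_in_quartet=1 acc=0x35 bytes_emitted=3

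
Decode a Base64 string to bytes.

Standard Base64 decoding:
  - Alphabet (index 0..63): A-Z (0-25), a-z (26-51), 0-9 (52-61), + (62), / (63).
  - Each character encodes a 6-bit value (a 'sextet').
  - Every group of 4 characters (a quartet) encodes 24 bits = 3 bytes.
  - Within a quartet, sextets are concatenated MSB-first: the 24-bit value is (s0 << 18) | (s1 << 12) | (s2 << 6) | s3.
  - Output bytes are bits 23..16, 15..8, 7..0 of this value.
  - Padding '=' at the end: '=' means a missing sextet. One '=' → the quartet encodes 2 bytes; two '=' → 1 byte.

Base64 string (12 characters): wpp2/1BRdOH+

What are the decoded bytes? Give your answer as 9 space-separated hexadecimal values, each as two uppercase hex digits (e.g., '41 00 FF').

Answer: C2 9A 76 FF 50 51 74 E1 FE

Derivation:
After char 0 ('w'=48): chars_in_quartet=1 acc=0x30 bytes_emitted=0
After char 1 ('p'=41): chars_in_quartet=2 acc=0xC29 bytes_emitted=0
After char 2 ('p'=41): chars_in_quartet=3 acc=0x30A69 bytes_emitted=0
After char 3 ('2'=54): chars_in_quartet=4 acc=0xC29A76 -> emit C2 9A 76, reset; bytes_emitted=3
After char 4 ('/'=63): chars_in_quartet=1 acc=0x3F bytes_emitted=3
After char 5 ('1'=53): chars_in_quartet=2 acc=0xFF5 bytes_emitted=3
After char 6 ('B'=1): chars_in_quartet=3 acc=0x3FD41 bytes_emitted=3
After char 7 ('R'=17): chars_in_quartet=4 acc=0xFF5051 -> emit FF 50 51, reset; bytes_emitted=6
After char 8 ('d'=29): chars_in_quartet=1 acc=0x1D bytes_emitted=6
After char 9 ('O'=14): chars_in_quartet=2 acc=0x74E bytes_emitted=6
After char 10 ('H'=7): chars_in_quartet=3 acc=0x1D387 bytes_emitted=6
After char 11 ('+'=62): chars_in_quartet=4 acc=0x74E1FE -> emit 74 E1 FE, reset; bytes_emitted=9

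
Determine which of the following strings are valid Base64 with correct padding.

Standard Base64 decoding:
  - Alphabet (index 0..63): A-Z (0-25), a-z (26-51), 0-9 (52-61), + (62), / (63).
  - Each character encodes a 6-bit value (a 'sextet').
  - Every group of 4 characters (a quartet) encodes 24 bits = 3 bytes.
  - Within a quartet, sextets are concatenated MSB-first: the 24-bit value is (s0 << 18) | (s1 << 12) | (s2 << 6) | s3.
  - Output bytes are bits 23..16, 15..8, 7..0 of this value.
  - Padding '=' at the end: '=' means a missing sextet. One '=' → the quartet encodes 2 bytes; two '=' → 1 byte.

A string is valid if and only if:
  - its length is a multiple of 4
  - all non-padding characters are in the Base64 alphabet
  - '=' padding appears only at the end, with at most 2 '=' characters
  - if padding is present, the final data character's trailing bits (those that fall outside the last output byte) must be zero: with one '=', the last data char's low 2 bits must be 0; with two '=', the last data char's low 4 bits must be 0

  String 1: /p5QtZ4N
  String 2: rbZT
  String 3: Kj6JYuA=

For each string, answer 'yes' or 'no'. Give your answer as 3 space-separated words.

Answer: yes yes yes

Derivation:
String 1: '/p5QtZ4N' → valid
String 2: 'rbZT' → valid
String 3: 'Kj6JYuA=' → valid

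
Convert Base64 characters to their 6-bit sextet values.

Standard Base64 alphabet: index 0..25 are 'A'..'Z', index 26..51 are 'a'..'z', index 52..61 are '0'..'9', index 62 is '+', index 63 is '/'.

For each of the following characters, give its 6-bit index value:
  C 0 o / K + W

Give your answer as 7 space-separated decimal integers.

'C': A..Z range, ord('C') − ord('A') = 2
'0': 0..9 range, 52 + ord('0') − ord('0') = 52
'o': a..z range, 26 + ord('o') − ord('a') = 40
'/': index 63
'K': A..Z range, ord('K') − ord('A') = 10
'+': index 62
'W': A..Z range, ord('W') − ord('A') = 22

Answer: 2 52 40 63 10 62 22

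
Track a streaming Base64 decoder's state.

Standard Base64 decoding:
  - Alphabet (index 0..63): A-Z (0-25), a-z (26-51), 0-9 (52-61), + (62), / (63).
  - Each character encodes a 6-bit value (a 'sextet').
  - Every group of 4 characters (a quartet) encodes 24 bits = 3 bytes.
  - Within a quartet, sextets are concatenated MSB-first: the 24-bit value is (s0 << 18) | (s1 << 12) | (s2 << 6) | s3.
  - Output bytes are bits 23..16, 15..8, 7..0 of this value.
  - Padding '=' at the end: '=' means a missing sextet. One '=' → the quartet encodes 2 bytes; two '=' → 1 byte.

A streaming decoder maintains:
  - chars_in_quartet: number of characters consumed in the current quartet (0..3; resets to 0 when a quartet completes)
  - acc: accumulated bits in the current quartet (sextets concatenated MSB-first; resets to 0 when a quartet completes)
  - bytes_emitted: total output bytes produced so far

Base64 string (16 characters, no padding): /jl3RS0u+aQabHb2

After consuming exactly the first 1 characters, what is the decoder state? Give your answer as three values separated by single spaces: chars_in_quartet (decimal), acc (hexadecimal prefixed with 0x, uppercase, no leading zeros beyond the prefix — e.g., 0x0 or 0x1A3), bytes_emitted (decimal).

Answer: 1 0x3F 0

Derivation:
After char 0 ('/'=63): chars_in_quartet=1 acc=0x3F bytes_emitted=0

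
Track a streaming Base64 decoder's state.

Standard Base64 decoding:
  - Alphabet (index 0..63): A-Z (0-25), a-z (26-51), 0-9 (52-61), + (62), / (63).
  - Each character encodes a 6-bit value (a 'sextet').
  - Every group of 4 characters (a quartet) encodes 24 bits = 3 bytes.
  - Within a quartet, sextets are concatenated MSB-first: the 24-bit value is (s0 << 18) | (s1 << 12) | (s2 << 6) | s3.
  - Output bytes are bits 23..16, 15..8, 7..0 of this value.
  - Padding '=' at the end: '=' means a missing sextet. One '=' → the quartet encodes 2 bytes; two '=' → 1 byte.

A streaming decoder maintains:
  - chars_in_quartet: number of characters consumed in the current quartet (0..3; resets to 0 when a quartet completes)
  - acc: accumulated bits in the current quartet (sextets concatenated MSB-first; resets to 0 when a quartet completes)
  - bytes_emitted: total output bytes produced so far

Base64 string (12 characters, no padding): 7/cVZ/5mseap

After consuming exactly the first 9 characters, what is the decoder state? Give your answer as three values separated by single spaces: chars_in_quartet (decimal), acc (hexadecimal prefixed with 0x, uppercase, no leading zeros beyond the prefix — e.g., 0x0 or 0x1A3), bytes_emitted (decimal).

After char 0 ('7'=59): chars_in_quartet=1 acc=0x3B bytes_emitted=0
After char 1 ('/'=63): chars_in_quartet=2 acc=0xEFF bytes_emitted=0
After char 2 ('c'=28): chars_in_quartet=3 acc=0x3BFDC bytes_emitted=0
After char 3 ('V'=21): chars_in_quartet=4 acc=0xEFF715 -> emit EF F7 15, reset; bytes_emitted=3
After char 4 ('Z'=25): chars_in_quartet=1 acc=0x19 bytes_emitted=3
After char 5 ('/'=63): chars_in_quartet=2 acc=0x67F bytes_emitted=3
After char 6 ('5'=57): chars_in_quartet=3 acc=0x19FF9 bytes_emitted=3
After char 7 ('m'=38): chars_in_quartet=4 acc=0x67FE66 -> emit 67 FE 66, reset; bytes_emitted=6
After char 8 ('s'=44): chars_in_quartet=1 acc=0x2C bytes_emitted=6

Answer: 1 0x2C 6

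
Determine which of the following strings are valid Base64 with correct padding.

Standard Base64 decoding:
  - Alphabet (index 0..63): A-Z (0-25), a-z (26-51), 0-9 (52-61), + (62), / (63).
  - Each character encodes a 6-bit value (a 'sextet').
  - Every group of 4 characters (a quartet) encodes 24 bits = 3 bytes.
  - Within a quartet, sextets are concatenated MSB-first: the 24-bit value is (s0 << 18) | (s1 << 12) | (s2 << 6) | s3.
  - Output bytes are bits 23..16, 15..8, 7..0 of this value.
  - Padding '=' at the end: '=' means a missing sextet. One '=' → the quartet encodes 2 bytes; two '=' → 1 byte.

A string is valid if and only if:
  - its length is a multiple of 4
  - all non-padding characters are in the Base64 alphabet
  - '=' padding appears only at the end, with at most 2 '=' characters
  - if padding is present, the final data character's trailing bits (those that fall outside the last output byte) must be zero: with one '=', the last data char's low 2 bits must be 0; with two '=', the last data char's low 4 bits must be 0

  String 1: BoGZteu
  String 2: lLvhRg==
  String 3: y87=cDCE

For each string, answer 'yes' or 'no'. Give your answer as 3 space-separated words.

String 1: 'BoGZteu' → invalid (len=7 not mult of 4)
String 2: 'lLvhRg==' → valid
String 3: 'y87=cDCE' → invalid (bad char(s): ['=']; '=' in middle)

Answer: no yes no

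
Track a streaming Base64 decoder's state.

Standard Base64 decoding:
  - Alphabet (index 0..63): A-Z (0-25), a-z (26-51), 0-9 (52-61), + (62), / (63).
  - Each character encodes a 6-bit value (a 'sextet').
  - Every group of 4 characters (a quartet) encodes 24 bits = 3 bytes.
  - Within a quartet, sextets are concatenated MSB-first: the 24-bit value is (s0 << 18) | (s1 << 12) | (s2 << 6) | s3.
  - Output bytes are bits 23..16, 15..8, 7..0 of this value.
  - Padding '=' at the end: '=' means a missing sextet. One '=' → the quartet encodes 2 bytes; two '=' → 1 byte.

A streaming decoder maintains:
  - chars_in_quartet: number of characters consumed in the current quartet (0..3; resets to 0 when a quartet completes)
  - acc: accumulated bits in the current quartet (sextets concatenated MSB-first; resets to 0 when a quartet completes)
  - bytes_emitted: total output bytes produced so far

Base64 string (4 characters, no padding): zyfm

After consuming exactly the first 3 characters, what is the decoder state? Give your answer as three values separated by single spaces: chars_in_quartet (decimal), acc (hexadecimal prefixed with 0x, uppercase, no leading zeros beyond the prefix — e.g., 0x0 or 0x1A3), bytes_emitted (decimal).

After char 0 ('z'=51): chars_in_quartet=1 acc=0x33 bytes_emitted=0
After char 1 ('y'=50): chars_in_quartet=2 acc=0xCF2 bytes_emitted=0
After char 2 ('f'=31): chars_in_quartet=3 acc=0x33C9F bytes_emitted=0

Answer: 3 0x33C9F 0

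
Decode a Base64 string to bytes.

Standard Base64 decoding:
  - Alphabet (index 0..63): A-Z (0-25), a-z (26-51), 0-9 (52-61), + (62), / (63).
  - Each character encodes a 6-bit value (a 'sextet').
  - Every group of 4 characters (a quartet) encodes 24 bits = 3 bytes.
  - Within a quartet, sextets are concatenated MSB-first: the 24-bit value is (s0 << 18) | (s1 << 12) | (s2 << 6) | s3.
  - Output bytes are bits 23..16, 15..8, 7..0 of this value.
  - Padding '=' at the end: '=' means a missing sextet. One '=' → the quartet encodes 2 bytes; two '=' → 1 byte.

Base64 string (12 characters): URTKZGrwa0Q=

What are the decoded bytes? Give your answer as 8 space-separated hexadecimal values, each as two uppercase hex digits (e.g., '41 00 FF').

After char 0 ('U'=20): chars_in_quartet=1 acc=0x14 bytes_emitted=0
After char 1 ('R'=17): chars_in_quartet=2 acc=0x511 bytes_emitted=0
After char 2 ('T'=19): chars_in_quartet=3 acc=0x14453 bytes_emitted=0
After char 3 ('K'=10): chars_in_quartet=4 acc=0x5114CA -> emit 51 14 CA, reset; bytes_emitted=3
After char 4 ('Z'=25): chars_in_quartet=1 acc=0x19 bytes_emitted=3
After char 5 ('G'=6): chars_in_quartet=2 acc=0x646 bytes_emitted=3
After char 6 ('r'=43): chars_in_quartet=3 acc=0x191AB bytes_emitted=3
After char 7 ('w'=48): chars_in_quartet=4 acc=0x646AF0 -> emit 64 6A F0, reset; bytes_emitted=6
After char 8 ('a'=26): chars_in_quartet=1 acc=0x1A bytes_emitted=6
After char 9 ('0'=52): chars_in_quartet=2 acc=0x6B4 bytes_emitted=6
After char 10 ('Q'=16): chars_in_quartet=3 acc=0x1AD10 bytes_emitted=6
Padding '=': partial quartet acc=0x1AD10 -> emit 6B 44; bytes_emitted=8

Answer: 51 14 CA 64 6A F0 6B 44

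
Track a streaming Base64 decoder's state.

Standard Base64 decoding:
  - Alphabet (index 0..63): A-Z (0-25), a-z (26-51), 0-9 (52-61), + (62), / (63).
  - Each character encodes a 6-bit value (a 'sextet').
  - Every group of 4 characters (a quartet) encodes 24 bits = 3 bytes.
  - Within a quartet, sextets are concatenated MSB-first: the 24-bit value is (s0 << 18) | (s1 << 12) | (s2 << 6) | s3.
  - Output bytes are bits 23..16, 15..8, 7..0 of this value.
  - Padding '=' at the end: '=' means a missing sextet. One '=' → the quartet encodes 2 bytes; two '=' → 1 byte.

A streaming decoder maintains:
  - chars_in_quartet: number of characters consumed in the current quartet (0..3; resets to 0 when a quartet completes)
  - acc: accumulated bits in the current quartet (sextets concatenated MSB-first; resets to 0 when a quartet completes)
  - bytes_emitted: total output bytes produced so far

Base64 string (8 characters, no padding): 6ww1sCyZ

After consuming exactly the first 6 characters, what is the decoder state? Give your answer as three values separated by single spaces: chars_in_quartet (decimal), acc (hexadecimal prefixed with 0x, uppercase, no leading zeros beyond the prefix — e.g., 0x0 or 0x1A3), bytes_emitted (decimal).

After char 0 ('6'=58): chars_in_quartet=1 acc=0x3A bytes_emitted=0
After char 1 ('w'=48): chars_in_quartet=2 acc=0xEB0 bytes_emitted=0
After char 2 ('w'=48): chars_in_quartet=3 acc=0x3AC30 bytes_emitted=0
After char 3 ('1'=53): chars_in_quartet=4 acc=0xEB0C35 -> emit EB 0C 35, reset; bytes_emitted=3
After char 4 ('s'=44): chars_in_quartet=1 acc=0x2C bytes_emitted=3
After char 5 ('C'=2): chars_in_quartet=2 acc=0xB02 bytes_emitted=3

Answer: 2 0xB02 3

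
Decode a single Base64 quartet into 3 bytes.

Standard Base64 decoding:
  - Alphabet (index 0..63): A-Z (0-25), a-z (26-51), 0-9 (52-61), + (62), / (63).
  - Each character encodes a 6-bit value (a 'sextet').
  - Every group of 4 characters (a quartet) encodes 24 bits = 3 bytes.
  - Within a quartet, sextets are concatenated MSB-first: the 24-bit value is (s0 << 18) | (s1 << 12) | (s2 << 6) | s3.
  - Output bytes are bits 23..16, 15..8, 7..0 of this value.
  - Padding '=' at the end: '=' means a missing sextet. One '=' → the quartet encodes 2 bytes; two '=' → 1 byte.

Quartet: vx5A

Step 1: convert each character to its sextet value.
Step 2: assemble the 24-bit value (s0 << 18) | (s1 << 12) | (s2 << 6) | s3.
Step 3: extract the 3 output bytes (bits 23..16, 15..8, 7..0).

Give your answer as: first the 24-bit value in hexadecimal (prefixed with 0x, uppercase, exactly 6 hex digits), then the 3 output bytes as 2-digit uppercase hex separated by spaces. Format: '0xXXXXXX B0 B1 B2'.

Answer: 0xBF1E40 BF 1E 40

Derivation:
Sextets: v=47, x=49, 5=57, A=0
24-bit: (47<<18) | (49<<12) | (57<<6) | 0
      = 0xBC0000 | 0x031000 | 0x000E40 | 0x000000
      = 0xBF1E40
Bytes: (v>>16)&0xFF=BF, (v>>8)&0xFF=1E, v&0xFF=40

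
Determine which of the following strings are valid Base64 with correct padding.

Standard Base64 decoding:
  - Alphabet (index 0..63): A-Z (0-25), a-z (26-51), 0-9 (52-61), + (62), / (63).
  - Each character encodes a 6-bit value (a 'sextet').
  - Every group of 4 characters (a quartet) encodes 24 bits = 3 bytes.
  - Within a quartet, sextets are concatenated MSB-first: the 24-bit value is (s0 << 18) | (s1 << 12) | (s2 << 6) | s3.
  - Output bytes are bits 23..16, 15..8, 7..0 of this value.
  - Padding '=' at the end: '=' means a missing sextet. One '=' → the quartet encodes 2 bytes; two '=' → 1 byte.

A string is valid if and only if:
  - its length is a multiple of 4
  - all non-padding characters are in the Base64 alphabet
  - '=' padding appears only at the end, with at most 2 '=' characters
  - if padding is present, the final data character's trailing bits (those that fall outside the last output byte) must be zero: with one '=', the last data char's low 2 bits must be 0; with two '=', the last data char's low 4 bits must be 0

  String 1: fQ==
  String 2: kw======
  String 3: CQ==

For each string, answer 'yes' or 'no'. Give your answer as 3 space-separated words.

String 1: 'fQ==' → valid
String 2: 'kw======' → invalid (6 pad chars (max 2))
String 3: 'CQ==' → valid

Answer: yes no yes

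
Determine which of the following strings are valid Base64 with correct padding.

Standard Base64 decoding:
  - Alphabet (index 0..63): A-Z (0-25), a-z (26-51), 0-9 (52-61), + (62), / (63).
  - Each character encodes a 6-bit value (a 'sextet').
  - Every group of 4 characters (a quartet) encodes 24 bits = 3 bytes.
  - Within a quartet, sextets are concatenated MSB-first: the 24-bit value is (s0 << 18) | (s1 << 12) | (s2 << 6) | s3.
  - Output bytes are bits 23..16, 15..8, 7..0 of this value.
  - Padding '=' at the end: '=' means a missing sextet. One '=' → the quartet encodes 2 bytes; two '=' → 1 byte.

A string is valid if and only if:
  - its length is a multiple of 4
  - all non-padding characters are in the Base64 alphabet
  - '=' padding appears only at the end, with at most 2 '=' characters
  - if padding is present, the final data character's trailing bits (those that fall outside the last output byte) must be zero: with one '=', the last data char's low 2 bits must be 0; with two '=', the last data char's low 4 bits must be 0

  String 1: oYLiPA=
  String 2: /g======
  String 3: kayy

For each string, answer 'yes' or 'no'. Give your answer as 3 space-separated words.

Answer: no no yes

Derivation:
String 1: 'oYLiPA=' → invalid (len=7 not mult of 4)
String 2: '/g======' → invalid (6 pad chars (max 2))
String 3: 'kayy' → valid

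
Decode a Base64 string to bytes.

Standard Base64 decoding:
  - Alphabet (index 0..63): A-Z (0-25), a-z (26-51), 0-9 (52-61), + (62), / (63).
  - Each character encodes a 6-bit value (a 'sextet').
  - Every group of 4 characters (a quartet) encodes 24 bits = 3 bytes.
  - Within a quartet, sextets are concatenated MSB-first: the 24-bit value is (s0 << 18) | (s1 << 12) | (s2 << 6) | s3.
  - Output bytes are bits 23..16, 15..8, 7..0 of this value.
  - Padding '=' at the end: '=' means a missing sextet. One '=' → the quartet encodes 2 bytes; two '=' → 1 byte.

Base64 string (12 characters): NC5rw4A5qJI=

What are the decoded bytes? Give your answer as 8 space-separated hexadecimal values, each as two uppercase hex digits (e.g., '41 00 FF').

Answer: 34 2E 6B C3 80 39 A8 92

Derivation:
After char 0 ('N'=13): chars_in_quartet=1 acc=0xD bytes_emitted=0
After char 1 ('C'=2): chars_in_quartet=2 acc=0x342 bytes_emitted=0
After char 2 ('5'=57): chars_in_quartet=3 acc=0xD0B9 bytes_emitted=0
After char 3 ('r'=43): chars_in_quartet=4 acc=0x342E6B -> emit 34 2E 6B, reset; bytes_emitted=3
After char 4 ('w'=48): chars_in_quartet=1 acc=0x30 bytes_emitted=3
After char 5 ('4'=56): chars_in_quartet=2 acc=0xC38 bytes_emitted=3
After char 6 ('A'=0): chars_in_quartet=3 acc=0x30E00 bytes_emitted=3
After char 7 ('5'=57): chars_in_quartet=4 acc=0xC38039 -> emit C3 80 39, reset; bytes_emitted=6
After char 8 ('q'=42): chars_in_quartet=1 acc=0x2A bytes_emitted=6
After char 9 ('J'=9): chars_in_quartet=2 acc=0xA89 bytes_emitted=6
After char 10 ('I'=8): chars_in_quartet=3 acc=0x2A248 bytes_emitted=6
Padding '=': partial quartet acc=0x2A248 -> emit A8 92; bytes_emitted=8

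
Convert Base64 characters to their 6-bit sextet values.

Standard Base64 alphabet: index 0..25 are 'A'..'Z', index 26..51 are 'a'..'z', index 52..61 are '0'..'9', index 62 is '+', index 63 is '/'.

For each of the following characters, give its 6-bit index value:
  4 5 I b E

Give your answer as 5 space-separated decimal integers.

Answer: 56 57 8 27 4

Derivation:
'4': 0..9 range, 52 + ord('4') − ord('0') = 56
'5': 0..9 range, 52 + ord('5') − ord('0') = 57
'I': A..Z range, ord('I') − ord('A') = 8
'b': a..z range, 26 + ord('b') − ord('a') = 27
'E': A..Z range, ord('E') − ord('A') = 4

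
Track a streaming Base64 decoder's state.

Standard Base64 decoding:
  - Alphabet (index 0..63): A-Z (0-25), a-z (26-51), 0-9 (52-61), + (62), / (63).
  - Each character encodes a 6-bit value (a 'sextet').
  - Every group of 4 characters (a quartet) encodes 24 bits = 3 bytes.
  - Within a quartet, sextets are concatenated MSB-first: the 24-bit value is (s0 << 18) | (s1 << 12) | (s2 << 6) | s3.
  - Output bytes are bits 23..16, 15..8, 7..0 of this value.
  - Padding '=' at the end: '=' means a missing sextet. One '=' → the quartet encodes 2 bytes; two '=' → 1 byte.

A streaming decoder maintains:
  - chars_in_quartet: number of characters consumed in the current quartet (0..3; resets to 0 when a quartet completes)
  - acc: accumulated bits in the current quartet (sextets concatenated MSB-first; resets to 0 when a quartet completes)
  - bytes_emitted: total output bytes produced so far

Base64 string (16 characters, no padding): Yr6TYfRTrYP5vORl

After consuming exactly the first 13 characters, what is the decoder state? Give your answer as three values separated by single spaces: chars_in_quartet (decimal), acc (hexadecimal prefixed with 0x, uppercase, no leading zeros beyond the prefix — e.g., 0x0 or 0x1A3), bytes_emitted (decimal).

After char 0 ('Y'=24): chars_in_quartet=1 acc=0x18 bytes_emitted=0
After char 1 ('r'=43): chars_in_quartet=2 acc=0x62B bytes_emitted=0
After char 2 ('6'=58): chars_in_quartet=3 acc=0x18AFA bytes_emitted=0
After char 3 ('T'=19): chars_in_quartet=4 acc=0x62BE93 -> emit 62 BE 93, reset; bytes_emitted=3
After char 4 ('Y'=24): chars_in_quartet=1 acc=0x18 bytes_emitted=3
After char 5 ('f'=31): chars_in_quartet=2 acc=0x61F bytes_emitted=3
After char 6 ('R'=17): chars_in_quartet=3 acc=0x187D1 bytes_emitted=3
After char 7 ('T'=19): chars_in_quartet=4 acc=0x61F453 -> emit 61 F4 53, reset; bytes_emitted=6
After char 8 ('r'=43): chars_in_quartet=1 acc=0x2B bytes_emitted=6
After char 9 ('Y'=24): chars_in_quartet=2 acc=0xAD8 bytes_emitted=6
After char 10 ('P'=15): chars_in_quartet=3 acc=0x2B60F bytes_emitted=6
After char 11 ('5'=57): chars_in_quartet=4 acc=0xAD83F9 -> emit AD 83 F9, reset; bytes_emitted=9
After char 12 ('v'=47): chars_in_quartet=1 acc=0x2F bytes_emitted=9

Answer: 1 0x2F 9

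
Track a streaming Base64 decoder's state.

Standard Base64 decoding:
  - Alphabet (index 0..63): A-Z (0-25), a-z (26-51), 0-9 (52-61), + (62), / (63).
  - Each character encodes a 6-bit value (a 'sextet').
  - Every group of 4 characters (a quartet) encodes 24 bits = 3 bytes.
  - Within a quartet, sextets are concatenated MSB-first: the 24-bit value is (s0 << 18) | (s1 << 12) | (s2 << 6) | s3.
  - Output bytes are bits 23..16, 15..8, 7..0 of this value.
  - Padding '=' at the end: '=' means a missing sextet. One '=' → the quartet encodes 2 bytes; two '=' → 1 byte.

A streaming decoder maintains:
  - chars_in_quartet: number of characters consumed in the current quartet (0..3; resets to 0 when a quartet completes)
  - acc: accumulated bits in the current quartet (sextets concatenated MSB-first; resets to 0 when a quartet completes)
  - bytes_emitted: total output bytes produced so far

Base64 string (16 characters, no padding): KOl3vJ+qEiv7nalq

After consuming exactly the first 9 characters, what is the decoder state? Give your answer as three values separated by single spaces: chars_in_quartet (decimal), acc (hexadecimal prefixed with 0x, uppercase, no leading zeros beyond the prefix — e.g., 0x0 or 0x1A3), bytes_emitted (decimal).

Answer: 1 0x4 6

Derivation:
After char 0 ('K'=10): chars_in_quartet=1 acc=0xA bytes_emitted=0
After char 1 ('O'=14): chars_in_quartet=2 acc=0x28E bytes_emitted=0
After char 2 ('l'=37): chars_in_quartet=3 acc=0xA3A5 bytes_emitted=0
After char 3 ('3'=55): chars_in_quartet=4 acc=0x28E977 -> emit 28 E9 77, reset; bytes_emitted=3
After char 4 ('v'=47): chars_in_quartet=1 acc=0x2F bytes_emitted=3
After char 5 ('J'=9): chars_in_quartet=2 acc=0xBC9 bytes_emitted=3
After char 6 ('+'=62): chars_in_quartet=3 acc=0x2F27E bytes_emitted=3
After char 7 ('q'=42): chars_in_quartet=4 acc=0xBC9FAA -> emit BC 9F AA, reset; bytes_emitted=6
After char 8 ('E'=4): chars_in_quartet=1 acc=0x4 bytes_emitted=6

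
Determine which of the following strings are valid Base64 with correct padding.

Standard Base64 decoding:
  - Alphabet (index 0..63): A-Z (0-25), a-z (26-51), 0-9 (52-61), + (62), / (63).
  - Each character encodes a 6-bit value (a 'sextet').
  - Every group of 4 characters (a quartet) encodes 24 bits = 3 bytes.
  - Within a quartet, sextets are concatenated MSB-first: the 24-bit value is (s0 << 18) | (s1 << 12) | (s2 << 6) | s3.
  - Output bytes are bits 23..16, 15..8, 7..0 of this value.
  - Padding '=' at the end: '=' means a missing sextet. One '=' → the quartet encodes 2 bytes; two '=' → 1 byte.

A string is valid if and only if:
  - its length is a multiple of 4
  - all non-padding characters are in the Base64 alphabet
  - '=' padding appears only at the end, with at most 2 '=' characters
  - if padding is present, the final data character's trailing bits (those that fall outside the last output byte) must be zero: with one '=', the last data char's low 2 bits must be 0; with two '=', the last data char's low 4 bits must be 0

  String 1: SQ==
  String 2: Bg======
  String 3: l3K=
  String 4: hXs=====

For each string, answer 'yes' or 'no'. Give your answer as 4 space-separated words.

Answer: yes no no no

Derivation:
String 1: 'SQ==' → valid
String 2: 'Bg======' → invalid (6 pad chars (max 2))
String 3: 'l3K=' → invalid (bad trailing bits)
String 4: 'hXs=====' → invalid (5 pad chars (max 2))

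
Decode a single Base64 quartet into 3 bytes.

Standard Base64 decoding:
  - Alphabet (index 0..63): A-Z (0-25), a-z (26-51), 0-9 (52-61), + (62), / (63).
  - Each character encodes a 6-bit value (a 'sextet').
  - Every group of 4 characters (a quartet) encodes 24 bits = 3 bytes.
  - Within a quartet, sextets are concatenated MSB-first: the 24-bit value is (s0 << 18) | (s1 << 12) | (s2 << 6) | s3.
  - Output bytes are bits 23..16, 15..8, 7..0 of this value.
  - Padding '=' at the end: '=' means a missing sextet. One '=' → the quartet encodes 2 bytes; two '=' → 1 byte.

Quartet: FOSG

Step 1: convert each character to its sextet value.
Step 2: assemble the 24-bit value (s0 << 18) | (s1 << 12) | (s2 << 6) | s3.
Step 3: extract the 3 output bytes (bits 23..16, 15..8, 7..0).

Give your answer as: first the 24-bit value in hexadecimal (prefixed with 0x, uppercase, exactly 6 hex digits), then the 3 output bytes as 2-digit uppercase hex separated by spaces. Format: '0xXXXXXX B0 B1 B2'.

Answer: 0x14E486 14 E4 86

Derivation:
Sextets: F=5, O=14, S=18, G=6
24-bit: (5<<18) | (14<<12) | (18<<6) | 6
      = 0x140000 | 0x00E000 | 0x000480 | 0x000006
      = 0x14E486
Bytes: (v>>16)&0xFF=14, (v>>8)&0xFF=E4, v&0xFF=86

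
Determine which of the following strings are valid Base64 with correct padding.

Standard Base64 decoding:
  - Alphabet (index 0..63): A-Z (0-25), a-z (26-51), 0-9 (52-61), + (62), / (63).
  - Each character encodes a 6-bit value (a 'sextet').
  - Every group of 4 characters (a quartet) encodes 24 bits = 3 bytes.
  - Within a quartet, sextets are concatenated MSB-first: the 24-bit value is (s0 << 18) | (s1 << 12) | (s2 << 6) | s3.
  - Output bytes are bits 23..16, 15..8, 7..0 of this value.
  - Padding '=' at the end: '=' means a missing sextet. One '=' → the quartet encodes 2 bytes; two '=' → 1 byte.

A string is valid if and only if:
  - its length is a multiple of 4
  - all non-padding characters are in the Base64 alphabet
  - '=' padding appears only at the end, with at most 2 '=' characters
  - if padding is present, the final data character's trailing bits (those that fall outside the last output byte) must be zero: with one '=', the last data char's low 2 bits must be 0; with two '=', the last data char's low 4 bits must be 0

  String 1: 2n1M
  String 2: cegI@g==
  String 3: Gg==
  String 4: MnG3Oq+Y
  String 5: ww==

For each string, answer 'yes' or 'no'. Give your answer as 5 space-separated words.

Answer: yes no yes yes yes

Derivation:
String 1: '2n1M' → valid
String 2: 'cegI@g==' → invalid (bad char(s): ['@'])
String 3: 'Gg==' → valid
String 4: 'MnG3Oq+Y' → valid
String 5: 'ww==' → valid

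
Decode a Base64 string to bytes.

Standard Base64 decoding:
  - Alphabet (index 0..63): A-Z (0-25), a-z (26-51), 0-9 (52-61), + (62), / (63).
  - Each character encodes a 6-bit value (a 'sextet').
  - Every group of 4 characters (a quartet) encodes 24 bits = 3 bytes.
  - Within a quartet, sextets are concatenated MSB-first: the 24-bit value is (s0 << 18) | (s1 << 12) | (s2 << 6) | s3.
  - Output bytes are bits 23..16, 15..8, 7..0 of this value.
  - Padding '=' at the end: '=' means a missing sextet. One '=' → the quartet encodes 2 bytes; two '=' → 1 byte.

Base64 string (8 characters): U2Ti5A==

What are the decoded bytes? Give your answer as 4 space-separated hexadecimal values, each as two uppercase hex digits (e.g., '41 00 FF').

Answer: 53 64 E2 E4

Derivation:
After char 0 ('U'=20): chars_in_quartet=1 acc=0x14 bytes_emitted=0
After char 1 ('2'=54): chars_in_quartet=2 acc=0x536 bytes_emitted=0
After char 2 ('T'=19): chars_in_quartet=3 acc=0x14D93 bytes_emitted=0
After char 3 ('i'=34): chars_in_quartet=4 acc=0x5364E2 -> emit 53 64 E2, reset; bytes_emitted=3
After char 4 ('5'=57): chars_in_quartet=1 acc=0x39 bytes_emitted=3
After char 5 ('A'=0): chars_in_quartet=2 acc=0xE40 bytes_emitted=3
Padding '==': partial quartet acc=0xE40 -> emit E4; bytes_emitted=4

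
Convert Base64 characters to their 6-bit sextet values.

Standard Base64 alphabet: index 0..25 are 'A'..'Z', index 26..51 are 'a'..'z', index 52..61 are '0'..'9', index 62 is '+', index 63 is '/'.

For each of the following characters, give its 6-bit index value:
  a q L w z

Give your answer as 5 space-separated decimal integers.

Answer: 26 42 11 48 51

Derivation:
'a': a..z range, 26 + ord('a') − ord('a') = 26
'q': a..z range, 26 + ord('q') − ord('a') = 42
'L': A..Z range, ord('L') − ord('A') = 11
'w': a..z range, 26 + ord('w') − ord('a') = 48
'z': a..z range, 26 + ord('z') − ord('a') = 51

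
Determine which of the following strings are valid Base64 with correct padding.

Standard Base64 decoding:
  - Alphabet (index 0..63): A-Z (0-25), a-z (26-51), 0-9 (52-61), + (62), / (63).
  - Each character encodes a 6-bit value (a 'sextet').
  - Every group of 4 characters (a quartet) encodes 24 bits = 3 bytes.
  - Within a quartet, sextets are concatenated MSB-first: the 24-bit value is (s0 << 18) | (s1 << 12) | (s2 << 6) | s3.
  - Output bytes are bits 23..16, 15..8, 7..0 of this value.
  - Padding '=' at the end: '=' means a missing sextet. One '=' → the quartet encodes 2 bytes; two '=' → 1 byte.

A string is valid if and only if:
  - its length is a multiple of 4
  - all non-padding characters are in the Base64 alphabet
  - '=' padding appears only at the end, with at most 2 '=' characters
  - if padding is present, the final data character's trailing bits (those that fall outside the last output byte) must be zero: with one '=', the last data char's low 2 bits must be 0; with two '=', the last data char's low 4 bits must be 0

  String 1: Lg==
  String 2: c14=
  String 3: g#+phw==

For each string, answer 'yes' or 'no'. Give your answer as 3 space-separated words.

Answer: yes yes no

Derivation:
String 1: 'Lg==' → valid
String 2: 'c14=' → valid
String 3: 'g#+phw==' → invalid (bad char(s): ['#'])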